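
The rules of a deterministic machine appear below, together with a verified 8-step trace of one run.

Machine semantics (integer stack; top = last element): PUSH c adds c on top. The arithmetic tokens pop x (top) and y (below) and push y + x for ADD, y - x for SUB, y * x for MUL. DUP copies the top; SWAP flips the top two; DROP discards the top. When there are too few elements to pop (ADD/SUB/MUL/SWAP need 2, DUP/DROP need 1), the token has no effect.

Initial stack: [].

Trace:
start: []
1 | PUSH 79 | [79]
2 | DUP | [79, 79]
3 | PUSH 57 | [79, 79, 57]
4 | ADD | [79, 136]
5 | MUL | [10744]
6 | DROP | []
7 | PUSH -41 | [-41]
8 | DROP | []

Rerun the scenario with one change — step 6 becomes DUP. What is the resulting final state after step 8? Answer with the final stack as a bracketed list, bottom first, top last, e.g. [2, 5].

[10744, 10744]

(re-executing from step 6 with the substitution; state before step 6: [10744])
6 | DUP | [10744, 10744]
7 | PUSH -41 | [10744, 10744, -41]
8 | DROP | [10744, 10744]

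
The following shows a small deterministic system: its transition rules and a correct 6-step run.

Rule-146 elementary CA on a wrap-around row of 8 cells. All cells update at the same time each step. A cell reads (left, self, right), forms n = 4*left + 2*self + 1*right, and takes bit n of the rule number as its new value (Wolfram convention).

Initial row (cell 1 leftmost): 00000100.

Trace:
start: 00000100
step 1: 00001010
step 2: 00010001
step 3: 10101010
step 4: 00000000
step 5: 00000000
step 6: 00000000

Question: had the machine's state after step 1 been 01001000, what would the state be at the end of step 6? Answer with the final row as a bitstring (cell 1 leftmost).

state after step 1 := 01001000
step 2: 10110100
step 3: 00000011
step 4: 10000100
step 5: 01001011
step 6: 00110000

00110000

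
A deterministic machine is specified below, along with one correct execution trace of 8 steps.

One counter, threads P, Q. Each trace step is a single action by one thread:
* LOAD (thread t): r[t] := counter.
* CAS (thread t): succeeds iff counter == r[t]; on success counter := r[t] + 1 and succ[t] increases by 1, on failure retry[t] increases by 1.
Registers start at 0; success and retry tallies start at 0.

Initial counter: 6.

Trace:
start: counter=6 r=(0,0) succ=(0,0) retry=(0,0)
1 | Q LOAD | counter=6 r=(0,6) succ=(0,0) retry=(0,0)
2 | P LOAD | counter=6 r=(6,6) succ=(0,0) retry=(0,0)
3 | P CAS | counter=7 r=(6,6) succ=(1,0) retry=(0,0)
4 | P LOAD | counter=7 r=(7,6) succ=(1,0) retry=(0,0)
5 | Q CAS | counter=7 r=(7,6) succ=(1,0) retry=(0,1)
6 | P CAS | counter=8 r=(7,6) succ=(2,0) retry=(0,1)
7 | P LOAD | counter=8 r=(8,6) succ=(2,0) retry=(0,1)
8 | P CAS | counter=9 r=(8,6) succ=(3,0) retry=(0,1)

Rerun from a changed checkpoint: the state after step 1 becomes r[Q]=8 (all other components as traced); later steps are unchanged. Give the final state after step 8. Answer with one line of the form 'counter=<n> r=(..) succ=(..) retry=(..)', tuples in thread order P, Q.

state after step 1 := counter=6 r=(0,8) succ=(0,0) retry=(0,0)
2 | P LOAD | counter=6 r=(6,8) succ=(0,0) retry=(0,0)
3 | P CAS | counter=7 r=(6,8) succ=(1,0) retry=(0,0)
4 | P LOAD | counter=7 r=(7,8) succ=(1,0) retry=(0,0)
5 | Q CAS | counter=7 r=(7,8) succ=(1,0) retry=(0,1)
6 | P CAS | counter=8 r=(7,8) succ=(2,0) retry=(0,1)
7 | P LOAD | counter=8 r=(8,8) succ=(2,0) retry=(0,1)
8 | P CAS | counter=9 r=(8,8) succ=(3,0) retry=(0,1)

counter=9 r=(8,8) succ=(3,0) retry=(0,1)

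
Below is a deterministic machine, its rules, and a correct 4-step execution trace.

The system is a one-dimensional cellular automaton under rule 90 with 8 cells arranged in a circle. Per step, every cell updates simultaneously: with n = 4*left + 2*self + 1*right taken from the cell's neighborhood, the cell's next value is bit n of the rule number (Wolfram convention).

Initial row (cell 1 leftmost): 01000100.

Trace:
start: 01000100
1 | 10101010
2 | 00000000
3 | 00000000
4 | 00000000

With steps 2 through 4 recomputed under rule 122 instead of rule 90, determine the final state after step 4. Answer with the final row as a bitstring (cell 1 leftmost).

(re-executing steps 2..4 under rule 122; state before step 2: 10101010)
2 | 01010101
3 | 10101010
4 | 01010101

01010101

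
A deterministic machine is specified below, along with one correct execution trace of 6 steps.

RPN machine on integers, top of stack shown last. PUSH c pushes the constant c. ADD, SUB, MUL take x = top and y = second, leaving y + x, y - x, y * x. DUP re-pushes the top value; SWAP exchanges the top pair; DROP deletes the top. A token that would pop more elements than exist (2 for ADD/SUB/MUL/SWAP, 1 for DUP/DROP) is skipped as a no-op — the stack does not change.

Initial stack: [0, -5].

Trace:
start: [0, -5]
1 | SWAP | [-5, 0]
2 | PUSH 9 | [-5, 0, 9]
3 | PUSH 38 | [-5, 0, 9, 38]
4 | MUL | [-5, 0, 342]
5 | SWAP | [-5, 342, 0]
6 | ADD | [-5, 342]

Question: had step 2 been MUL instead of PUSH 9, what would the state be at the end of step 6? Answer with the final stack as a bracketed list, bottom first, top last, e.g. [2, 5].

[0]

(re-executing from step 2 with the substitution; state before step 2: [-5, 0])
2 | MUL | [0]
3 | PUSH 38 | [0, 38]
4 | MUL | [0]
5 | SWAP | [0]
6 | ADD | [0]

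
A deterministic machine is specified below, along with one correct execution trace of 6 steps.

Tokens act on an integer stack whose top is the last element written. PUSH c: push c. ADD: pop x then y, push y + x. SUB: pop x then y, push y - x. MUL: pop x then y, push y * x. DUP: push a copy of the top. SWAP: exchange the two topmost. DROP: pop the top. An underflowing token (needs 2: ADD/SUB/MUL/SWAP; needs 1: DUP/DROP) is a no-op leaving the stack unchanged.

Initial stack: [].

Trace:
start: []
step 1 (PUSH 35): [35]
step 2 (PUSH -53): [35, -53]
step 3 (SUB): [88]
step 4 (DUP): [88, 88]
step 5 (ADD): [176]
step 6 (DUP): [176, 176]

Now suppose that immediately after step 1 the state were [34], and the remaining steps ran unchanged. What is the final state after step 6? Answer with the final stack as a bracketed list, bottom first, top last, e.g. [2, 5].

[174, 174]

state after step 1 := [34]
step 2 (PUSH -53): [34, -53]
step 3 (SUB): [87]
step 4 (DUP): [87, 87]
step 5 (ADD): [174]
step 6 (DUP): [174, 174]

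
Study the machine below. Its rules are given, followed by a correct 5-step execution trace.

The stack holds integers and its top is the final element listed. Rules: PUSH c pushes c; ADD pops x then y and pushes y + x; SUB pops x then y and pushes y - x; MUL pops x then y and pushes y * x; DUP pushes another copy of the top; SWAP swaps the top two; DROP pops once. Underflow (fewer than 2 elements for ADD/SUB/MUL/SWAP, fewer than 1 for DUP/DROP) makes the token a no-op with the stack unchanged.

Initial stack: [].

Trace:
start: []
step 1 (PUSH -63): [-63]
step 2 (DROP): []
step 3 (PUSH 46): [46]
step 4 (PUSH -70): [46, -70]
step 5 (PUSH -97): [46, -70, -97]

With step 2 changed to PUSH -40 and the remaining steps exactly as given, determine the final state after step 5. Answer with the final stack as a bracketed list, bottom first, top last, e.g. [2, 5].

[-63, -40, 46, -70, -97]

(re-executing from step 2 with the substitution; state before step 2: [-63])
step 2 (PUSH -40): [-63, -40]
step 3 (PUSH 46): [-63, -40, 46]
step 4 (PUSH -70): [-63, -40, 46, -70]
step 5 (PUSH -97): [-63, -40, 46, -70, -97]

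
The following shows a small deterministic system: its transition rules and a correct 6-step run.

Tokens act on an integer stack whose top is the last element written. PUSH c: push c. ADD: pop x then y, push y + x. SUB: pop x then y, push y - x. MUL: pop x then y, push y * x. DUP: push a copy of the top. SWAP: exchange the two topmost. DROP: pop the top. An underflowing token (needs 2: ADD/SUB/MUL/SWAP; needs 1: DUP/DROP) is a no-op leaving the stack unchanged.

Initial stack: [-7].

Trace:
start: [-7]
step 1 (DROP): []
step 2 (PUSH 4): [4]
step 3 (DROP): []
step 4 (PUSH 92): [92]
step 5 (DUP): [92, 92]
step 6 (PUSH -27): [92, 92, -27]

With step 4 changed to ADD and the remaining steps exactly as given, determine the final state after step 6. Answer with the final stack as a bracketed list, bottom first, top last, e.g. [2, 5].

[-27]

(re-executing from step 4 with the substitution; state before step 4: [])
step 4 (ADD): []
step 5 (DUP): []
step 6 (PUSH -27): [-27]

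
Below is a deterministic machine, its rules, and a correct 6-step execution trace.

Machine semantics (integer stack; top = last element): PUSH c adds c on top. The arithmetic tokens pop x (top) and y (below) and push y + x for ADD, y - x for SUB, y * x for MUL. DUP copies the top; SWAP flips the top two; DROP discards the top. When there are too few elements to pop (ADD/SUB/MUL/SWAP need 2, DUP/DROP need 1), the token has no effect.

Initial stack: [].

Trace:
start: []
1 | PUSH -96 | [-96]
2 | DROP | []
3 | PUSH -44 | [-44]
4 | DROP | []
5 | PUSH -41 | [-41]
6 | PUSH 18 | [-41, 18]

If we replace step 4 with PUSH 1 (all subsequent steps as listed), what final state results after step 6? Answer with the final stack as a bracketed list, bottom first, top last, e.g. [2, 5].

[-44, 1, -41, 18]

(re-executing from step 4 with the substitution; state before step 4: [-44])
4 | PUSH 1 | [-44, 1]
5 | PUSH -41 | [-44, 1, -41]
6 | PUSH 18 | [-44, 1, -41, 18]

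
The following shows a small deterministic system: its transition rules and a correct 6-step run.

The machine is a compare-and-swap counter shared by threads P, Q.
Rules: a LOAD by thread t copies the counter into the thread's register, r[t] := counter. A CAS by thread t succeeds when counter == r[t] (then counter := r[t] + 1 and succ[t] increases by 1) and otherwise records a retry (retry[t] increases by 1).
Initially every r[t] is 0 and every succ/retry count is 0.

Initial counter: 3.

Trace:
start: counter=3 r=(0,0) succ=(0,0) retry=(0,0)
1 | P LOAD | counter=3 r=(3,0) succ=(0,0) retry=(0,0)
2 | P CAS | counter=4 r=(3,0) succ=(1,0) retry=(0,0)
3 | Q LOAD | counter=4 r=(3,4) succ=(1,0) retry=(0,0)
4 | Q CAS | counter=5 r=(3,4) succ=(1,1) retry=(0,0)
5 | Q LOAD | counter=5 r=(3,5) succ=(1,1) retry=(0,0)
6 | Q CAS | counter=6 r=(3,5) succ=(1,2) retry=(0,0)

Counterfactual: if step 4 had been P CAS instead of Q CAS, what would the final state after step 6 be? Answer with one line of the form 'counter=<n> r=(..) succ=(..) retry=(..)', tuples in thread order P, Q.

counter=5 r=(3,4) succ=(1,1) retry=(1,0)

(re-executing from step 4 with the substitution; state before step 4: counter=4 r=(3,4) succ=(1,0) retry=(0,0))
4 | P CAS | counter=4 r=(3,4) succ=(1,0) retry=(1,0)
5 | Q LOAD | counter=4 r=(3,4) succ=(1,0) retry=(1,0)
6 | Q CAS | counter=5 r=(3,4) succ=(1,1) retry=(1,0)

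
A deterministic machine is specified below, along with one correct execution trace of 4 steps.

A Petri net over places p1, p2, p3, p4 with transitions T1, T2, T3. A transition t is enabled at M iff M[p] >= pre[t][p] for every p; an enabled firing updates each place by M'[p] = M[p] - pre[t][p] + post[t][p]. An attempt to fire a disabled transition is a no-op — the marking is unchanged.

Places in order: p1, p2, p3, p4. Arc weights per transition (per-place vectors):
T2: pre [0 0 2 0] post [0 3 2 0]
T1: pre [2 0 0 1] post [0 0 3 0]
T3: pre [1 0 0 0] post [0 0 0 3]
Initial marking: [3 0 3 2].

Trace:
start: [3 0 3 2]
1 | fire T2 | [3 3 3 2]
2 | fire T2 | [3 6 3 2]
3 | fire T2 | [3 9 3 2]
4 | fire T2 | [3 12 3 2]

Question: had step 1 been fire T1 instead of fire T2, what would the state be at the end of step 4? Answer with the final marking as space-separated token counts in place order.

(re-executing from step 1 with the substitution; state before step 1: [3 0 3 2])
1 | fire T1 | [1 0 6 1]
2 | fire T2 | [1 3 6 1]
3 | fire T2 | [1 6 6 1]
4 | fire T2 | [1 9 6 1]

1 9 6 1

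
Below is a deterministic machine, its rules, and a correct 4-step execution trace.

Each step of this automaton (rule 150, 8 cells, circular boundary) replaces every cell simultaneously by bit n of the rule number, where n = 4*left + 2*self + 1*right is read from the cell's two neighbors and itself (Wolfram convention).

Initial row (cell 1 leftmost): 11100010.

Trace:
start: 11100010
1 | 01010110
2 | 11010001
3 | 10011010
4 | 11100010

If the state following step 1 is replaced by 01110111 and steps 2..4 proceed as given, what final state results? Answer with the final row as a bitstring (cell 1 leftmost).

state after step 1 := 01110111
2 | 00100010
3 | 01110111
4 | 00100010

00100010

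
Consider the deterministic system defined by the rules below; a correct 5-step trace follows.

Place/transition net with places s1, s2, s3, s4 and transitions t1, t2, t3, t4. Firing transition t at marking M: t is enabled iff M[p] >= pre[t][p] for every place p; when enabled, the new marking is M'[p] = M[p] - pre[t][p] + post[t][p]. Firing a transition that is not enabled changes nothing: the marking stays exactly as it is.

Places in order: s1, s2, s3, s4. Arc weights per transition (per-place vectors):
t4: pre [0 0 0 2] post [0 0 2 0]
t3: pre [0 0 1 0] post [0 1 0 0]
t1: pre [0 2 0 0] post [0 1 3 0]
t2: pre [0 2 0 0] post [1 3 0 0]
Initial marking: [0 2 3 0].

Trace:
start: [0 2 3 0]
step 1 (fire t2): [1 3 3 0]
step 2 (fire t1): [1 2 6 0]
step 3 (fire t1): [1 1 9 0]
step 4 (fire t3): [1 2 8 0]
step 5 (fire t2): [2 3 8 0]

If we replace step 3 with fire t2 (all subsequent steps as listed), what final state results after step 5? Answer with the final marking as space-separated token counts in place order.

(re-executing from step 3 with the substitution; state before step 3: [1 2 6 0])
step 3 (fire t2): [2 3 6 0]
step 4 (fire t3): [2 4 5 0]
step 5 (fire t2): [3 5 5 0]

3 5 5 0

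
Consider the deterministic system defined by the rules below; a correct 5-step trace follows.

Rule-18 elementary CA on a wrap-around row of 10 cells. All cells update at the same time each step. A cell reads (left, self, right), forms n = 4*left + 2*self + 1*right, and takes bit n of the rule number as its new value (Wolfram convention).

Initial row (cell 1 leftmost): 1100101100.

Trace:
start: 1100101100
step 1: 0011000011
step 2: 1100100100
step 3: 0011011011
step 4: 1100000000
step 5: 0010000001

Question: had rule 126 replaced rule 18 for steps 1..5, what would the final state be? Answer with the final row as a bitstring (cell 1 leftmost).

0000000000

(re-executing steps 1..5 under rule 126; state before step 1: 1100101100)
step 1: 1111111111
step 2: 0000000000
step 3: 0000000000
step 4: 0000000000
step 5: 0000000000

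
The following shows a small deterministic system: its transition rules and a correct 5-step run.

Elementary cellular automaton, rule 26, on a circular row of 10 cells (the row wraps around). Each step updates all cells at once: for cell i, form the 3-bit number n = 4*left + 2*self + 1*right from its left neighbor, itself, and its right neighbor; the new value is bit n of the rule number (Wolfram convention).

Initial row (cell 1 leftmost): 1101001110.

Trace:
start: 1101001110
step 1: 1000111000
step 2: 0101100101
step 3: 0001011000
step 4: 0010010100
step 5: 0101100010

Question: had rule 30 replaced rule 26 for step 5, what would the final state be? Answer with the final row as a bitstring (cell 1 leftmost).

0111110110

(re-executing step 5 under rule 30; state before step 5: 0010010100)
step 5: 0111110110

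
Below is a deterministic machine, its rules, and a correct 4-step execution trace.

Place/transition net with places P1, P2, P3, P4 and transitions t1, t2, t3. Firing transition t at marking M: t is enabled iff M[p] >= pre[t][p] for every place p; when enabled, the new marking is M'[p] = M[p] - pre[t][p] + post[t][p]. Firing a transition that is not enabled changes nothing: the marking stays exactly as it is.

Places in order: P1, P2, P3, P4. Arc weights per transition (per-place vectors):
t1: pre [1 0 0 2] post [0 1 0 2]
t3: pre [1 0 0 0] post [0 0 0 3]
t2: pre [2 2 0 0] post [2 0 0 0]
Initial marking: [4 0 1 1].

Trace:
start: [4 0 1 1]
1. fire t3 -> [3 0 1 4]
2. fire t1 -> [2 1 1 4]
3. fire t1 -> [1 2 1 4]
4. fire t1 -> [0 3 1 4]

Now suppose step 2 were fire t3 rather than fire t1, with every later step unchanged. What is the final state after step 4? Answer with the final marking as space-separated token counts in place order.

0 2 1 7

(re-executing from step 2 with the substitution; state before step 2: [3 0 1 4])
2. fire t3 -> [2 0 1 7]
3. fire t1 -> [1 1 1 7]
4. fire t1 -> [0 2 1 7]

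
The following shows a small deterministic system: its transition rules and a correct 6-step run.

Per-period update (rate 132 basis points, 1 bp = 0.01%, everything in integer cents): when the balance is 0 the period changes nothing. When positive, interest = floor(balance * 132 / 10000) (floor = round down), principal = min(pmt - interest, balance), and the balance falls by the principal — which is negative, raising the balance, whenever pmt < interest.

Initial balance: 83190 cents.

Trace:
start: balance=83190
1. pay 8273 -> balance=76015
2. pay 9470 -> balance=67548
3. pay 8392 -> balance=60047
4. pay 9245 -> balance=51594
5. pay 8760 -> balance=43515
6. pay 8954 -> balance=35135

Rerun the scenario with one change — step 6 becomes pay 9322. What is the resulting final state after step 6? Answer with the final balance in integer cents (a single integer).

(re-executing from step 6 with the substitution; state before step 6: balance=43515)
6. pay 9322 -> balance=34767

34767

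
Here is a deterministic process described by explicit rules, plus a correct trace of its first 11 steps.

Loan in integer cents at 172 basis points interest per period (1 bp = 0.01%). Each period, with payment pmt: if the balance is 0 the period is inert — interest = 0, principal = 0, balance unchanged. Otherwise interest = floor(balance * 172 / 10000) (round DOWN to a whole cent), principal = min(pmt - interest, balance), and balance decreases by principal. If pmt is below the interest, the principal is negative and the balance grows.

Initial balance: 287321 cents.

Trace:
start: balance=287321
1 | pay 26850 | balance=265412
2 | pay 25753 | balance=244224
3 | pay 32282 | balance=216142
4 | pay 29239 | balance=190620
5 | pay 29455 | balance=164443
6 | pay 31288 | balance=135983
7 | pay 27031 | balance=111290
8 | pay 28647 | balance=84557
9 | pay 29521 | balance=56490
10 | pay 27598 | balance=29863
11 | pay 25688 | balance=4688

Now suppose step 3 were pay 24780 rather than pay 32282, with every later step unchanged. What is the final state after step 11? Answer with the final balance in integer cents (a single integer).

13286

(re-executing from step 3 with the substitution; state before step 3: balance=244224)
3 | pay 24780 | balance=223644
4 | pay 29239 | balance=198251
5 | pay 29455 | balance=172205
6 | pay 31288 | balance=143878
7 | pay 27031 | balance=119321
8 | pay 28647 | balance=92726
9 | pay 29521 | balance=64799
10 | pay 27598 | balance=38315
11 | pay 25688 | balance=13286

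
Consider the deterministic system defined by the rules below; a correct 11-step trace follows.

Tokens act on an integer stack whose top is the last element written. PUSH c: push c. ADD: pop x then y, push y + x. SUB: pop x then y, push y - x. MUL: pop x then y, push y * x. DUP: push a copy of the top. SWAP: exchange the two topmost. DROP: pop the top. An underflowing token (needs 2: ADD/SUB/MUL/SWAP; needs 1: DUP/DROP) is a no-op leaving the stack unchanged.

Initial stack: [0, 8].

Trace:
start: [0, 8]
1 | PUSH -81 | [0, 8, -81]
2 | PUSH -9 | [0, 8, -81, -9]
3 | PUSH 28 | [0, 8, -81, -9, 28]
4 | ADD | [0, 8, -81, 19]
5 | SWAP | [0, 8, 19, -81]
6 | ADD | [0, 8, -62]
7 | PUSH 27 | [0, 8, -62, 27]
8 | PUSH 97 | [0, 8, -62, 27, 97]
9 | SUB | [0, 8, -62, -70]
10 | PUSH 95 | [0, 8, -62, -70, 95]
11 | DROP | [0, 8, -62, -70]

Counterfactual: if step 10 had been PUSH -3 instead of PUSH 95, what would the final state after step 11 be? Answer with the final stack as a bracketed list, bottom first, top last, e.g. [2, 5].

[0, 8, -62, -70]

(re-executing from step 10 with the substitution; state before step 10: [0, 8, -62, -70])
10 | PUSH -3 | [0, 8, -62, -70, -3]
11 | DROP | [0, 8, -62, -70]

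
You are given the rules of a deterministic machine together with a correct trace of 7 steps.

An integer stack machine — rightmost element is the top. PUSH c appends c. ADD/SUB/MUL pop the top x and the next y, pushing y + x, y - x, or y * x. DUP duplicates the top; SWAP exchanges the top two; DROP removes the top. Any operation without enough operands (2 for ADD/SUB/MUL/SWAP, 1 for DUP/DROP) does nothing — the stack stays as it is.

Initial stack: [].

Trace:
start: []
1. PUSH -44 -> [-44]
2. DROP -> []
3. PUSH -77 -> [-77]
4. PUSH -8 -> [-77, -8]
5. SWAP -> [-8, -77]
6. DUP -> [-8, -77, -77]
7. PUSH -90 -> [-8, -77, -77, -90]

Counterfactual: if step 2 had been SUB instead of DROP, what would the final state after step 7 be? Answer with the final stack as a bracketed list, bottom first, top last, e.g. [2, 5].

(re-executing from step 2 with the substitution; state before step 2: [-44])
2. SUB -> [-44]
3. PUSH -77 -> [-44, -77]
4. PUSH -8 -> [-44, -77, -8]
5. SWAP -> [-44, -8, -77]
6. DUP -> [-44, -8, -77, -77]
7. PUSH -90 -> [-44, -8, -77, -77, -90]

[-44, -8, -77, -77, -90]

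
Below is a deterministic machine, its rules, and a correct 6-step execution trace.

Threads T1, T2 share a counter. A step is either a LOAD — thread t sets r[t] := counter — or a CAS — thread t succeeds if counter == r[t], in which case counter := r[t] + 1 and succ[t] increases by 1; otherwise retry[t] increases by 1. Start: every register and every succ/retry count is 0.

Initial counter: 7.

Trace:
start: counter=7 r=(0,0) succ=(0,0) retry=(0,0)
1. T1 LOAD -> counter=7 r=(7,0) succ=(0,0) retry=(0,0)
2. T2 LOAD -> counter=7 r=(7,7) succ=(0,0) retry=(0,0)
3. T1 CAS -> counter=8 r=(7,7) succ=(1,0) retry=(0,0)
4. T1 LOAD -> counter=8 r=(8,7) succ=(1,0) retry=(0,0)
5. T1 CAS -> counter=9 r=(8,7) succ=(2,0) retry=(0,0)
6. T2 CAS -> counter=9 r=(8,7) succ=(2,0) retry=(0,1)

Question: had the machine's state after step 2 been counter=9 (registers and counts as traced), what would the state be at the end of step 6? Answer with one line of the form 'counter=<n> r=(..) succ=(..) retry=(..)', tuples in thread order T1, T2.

state after step 2 := counter=9 r=(7,7) succ=(0,0) retry=(0,0)
3. T1 CAS -> counter=9 r=(7,7) succ=(0,0) retry=(1,0)
4. T1 LOAD -> counter=9 r=(9,7) succ=(0,0) retry=(1,0)
5. T1 CAS -> counter=10 r=(9,7) succ=(1,0) retry=(1,0)
6. T2 CAS -> counter=10 r=(9,7) succ=(1,0) retry=(1,1)

counter=10 r=(9,7) succ=(1,0) retry=(1,1)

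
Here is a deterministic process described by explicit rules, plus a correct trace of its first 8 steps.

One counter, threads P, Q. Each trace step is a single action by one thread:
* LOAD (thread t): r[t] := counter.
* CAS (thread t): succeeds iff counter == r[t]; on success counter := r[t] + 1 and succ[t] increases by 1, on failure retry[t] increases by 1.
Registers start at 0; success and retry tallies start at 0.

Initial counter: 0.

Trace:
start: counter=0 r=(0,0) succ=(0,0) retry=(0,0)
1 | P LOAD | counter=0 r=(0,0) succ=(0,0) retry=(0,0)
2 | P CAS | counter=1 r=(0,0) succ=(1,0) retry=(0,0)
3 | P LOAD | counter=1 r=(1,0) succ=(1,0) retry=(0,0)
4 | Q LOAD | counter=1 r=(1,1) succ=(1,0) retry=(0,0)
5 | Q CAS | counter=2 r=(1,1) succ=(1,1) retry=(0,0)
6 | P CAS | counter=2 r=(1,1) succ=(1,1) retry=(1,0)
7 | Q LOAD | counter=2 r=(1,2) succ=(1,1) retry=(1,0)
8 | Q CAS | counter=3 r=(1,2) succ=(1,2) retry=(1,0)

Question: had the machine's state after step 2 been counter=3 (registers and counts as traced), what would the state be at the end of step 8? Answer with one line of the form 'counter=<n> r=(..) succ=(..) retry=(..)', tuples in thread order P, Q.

state after step 2 := counter=3 r=(0,0) succ=(1,0) retry=(0,0)
3 | P LOAD | counter=3 r=(3,0) succ=(1,0) retry=(0,0)
4 | Q LOAD | counter=3 r=(3,3) succ=(1,0) retry=(0,0)
5 | Q CAS | counter=4 r=(3,3) succ=(1,1) retry=(0,0)
6 | P CAS | counter=4 r=(3,3) succ=(1,1) retry=(1,0)
7 | Q LOAD | counter=4 r=(3,4) succ=(1,1) retry=(1,0)
8 | Q CAS | counter=5 r=(3,4) succ=(1,2) retry=(1,0)

counter=5 r=(3,4) succ=(1,2) retry=(1,0)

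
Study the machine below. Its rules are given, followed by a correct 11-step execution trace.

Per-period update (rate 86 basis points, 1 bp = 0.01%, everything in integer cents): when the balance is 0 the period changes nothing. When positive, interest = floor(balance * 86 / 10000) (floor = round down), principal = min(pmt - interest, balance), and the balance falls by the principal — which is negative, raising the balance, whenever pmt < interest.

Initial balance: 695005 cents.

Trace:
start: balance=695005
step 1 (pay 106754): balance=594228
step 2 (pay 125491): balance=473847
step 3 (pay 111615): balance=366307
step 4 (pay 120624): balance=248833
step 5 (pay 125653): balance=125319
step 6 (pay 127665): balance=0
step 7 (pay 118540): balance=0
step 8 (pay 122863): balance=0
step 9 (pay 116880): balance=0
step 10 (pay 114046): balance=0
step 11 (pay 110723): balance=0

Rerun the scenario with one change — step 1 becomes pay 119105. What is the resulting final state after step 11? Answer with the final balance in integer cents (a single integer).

0

(re-executing from step 1 with the substitution; state before step 1: balance=695005)
step 1 (pay 119105): balance=581877
step 2 (pay 125491): balance=461390
step 3 (pay 111615): balance=353742
step 4 (pay 120624): balance=236160
step 5 (pay 125653): balance=112537
step 6 (pay 127665): balance=0
step 7 (pay 118540): balance=0
step 8 (pay 122863): balance=0
step 9 (pay 116880): balance=0
step 10 (pay 114046): balance=0
step 11 (pay 110723): balance=0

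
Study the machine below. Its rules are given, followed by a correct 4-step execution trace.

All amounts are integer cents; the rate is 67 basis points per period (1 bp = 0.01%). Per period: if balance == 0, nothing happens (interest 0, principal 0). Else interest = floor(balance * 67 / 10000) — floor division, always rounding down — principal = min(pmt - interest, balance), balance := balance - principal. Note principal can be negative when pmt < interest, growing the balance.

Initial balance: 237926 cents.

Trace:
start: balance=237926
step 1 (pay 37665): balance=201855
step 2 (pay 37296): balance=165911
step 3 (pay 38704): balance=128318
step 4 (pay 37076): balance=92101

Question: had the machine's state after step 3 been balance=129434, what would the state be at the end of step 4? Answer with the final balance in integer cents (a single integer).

state after step 3 := balance=129434
step 4 (pay 37076): balance=93225

93225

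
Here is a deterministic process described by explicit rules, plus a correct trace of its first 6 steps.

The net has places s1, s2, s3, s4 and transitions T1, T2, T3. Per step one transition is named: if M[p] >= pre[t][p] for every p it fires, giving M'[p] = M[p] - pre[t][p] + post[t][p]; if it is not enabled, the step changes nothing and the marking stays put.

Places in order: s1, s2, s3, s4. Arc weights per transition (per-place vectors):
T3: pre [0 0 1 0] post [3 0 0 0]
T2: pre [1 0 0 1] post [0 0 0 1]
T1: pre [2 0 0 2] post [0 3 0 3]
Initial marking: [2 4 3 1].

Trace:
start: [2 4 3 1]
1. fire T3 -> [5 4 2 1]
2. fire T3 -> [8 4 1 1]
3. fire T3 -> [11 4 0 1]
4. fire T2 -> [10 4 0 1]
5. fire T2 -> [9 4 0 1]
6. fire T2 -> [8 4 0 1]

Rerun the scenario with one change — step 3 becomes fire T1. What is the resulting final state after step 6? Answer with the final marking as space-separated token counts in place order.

5 4 1 1

(re-executing from step 3 with the substitution; state before step 3: [8 4 1 1])
3. fire T1 -> [8 4 1 1]
4. fire T2 -> [7 4 1 1]
5. fire T2 -> [6 4 1 1]
6. fire T2 -> [5 4 1 1]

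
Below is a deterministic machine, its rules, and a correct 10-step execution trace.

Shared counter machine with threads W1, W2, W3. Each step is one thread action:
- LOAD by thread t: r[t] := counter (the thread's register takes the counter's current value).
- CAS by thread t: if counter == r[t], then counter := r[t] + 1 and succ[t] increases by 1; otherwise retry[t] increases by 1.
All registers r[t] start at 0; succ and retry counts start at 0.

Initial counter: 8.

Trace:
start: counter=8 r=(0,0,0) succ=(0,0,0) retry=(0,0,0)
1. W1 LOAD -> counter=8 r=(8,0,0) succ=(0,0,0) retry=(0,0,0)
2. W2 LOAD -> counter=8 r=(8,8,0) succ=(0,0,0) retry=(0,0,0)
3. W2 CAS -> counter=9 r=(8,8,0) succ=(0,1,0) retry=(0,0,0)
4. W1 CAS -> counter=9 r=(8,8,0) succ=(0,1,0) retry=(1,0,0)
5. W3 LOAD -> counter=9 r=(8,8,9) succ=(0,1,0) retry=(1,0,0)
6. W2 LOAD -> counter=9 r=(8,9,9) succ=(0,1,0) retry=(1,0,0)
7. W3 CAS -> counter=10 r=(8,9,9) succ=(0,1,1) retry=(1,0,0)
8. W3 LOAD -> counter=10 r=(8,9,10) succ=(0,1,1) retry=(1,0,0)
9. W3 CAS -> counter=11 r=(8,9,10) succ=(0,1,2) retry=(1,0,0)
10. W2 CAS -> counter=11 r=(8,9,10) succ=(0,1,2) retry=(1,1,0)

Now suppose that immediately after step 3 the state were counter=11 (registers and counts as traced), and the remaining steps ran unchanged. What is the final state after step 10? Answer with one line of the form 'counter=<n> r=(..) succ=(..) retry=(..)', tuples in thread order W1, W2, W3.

counter=13 r=(8,11,12) succ=(0,1,2) retry=(1,1,0)

state after step 3 := counter=11 r=(8,8,0) succ=(0,1,0) retry=(0,0,0)
4. W1 CAS -> counter=11 r=(8,8,0) succ=(0,1,0) retry=(1,0,0)
5. W3 LOAD -> counter=11 r=(8,8,11) succ=(0,1,0) retry=(1,0,0)
6. W2 LOAD -> counter=11 r=(8,11,11) succ=(0,1,0) retry=(1,0,0)
7. W3 CAS -> counter=12 r=(8,11,11) succ=(0,1,1) retry=(1,0,0)
8. W3 LOAD -> counter=12 r=(8,11,12) succ=(0,1,1) retry=(1,0,0)
9. W3 CAS -> counter=13 r=(8,11,12) succ=(0,1,2) retry=(1,0,0)
10. W2 CAS -> counter=13 r=(8,11,12) succ=(0,1,2) retry=(1,1,0)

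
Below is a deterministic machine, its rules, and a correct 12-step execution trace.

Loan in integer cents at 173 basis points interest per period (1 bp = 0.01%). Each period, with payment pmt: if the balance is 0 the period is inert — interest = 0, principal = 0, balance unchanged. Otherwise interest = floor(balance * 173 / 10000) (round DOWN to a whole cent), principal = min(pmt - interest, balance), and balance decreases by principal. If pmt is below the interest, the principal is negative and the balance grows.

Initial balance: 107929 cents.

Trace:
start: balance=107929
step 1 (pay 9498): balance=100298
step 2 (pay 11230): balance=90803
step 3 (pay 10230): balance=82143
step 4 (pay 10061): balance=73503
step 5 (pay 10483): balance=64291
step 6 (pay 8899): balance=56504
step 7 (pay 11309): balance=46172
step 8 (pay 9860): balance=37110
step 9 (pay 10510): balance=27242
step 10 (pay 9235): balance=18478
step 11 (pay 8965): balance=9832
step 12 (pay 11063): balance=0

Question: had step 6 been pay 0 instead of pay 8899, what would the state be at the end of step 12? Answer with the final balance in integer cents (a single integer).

8802

(re-executing from step 6 with the substitution; state before step 6: balance=64291)
step 6 (pay 0): balance=65403
step 7 (pay 11309): balance=55225
step 8 (pay 9860): balance=46320
step 9 (pay 10510): balance=36611
step 10 (pay 9235): balance=28009
step 11 (pay 8965): balance=19528
step 12 (pay 11063): balance=8802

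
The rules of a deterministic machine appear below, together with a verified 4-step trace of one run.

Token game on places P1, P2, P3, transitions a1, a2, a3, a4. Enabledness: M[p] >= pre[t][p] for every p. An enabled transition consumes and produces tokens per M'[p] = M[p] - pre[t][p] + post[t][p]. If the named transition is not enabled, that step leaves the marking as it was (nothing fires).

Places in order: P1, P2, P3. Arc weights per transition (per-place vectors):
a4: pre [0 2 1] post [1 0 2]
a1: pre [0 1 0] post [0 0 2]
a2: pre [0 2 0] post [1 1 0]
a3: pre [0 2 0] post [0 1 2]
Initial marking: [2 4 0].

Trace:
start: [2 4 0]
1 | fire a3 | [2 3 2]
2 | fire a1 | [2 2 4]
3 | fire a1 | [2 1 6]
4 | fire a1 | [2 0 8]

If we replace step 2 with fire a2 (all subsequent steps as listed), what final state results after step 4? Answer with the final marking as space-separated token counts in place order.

3 0 6

(re-executing from step 2 with the substitution; state before step 2: [2 3 2])
2 | fire a2 | [3 2 2]
3 | fire a1 | [3 1 4]
4 | fire a1 | [3 0 6]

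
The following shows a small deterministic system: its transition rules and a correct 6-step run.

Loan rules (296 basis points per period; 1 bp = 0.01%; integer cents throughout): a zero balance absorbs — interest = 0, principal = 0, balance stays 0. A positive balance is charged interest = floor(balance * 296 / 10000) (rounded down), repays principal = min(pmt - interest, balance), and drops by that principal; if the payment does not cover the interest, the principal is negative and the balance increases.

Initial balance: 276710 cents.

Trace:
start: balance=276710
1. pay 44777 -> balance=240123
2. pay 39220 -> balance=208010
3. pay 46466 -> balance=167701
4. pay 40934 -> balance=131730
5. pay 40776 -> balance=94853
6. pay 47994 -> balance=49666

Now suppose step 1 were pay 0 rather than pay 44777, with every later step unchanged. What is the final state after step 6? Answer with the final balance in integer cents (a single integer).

101474

(re-executing from step 1 with the substitution; state before step 1: balance=276710)
1. pay 0 -> balance=284900
2. pay 39220 -> balance=254113
3. pay 46466 -> balance=215168
4. pay 40934 -> balance=180602
5. pay 40776 -> balance=145171
6. pay 47994 -> balance=101474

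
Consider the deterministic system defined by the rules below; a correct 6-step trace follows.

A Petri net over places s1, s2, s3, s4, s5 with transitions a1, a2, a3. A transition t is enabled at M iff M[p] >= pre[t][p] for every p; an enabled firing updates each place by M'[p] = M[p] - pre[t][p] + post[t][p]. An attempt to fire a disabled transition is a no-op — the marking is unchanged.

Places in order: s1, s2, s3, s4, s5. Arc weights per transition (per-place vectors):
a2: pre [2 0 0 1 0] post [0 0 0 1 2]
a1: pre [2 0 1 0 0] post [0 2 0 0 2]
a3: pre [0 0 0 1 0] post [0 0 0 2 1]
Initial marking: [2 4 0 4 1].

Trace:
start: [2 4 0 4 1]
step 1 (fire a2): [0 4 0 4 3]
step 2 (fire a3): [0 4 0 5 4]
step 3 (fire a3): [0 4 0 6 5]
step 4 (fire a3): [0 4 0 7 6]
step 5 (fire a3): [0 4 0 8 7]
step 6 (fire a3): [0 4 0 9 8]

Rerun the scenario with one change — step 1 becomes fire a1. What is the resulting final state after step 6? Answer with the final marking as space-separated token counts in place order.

(re-executing from step 1 with the substitution; state before step 1: [2 4 0 4 1])
step 1 (fire a1): [2 4 0 4 1]
step 2 (fire a3): [2 4 0 5 2]
step 3 (fire a3): [2 4 0 6 3]
step 4 (fire a3): [2 4 0 7 4]
step 5 (fire a3): [2 4 0 8 5]
step 6 (fire a3): [2 4 0 9 6]

2 4 0 9 6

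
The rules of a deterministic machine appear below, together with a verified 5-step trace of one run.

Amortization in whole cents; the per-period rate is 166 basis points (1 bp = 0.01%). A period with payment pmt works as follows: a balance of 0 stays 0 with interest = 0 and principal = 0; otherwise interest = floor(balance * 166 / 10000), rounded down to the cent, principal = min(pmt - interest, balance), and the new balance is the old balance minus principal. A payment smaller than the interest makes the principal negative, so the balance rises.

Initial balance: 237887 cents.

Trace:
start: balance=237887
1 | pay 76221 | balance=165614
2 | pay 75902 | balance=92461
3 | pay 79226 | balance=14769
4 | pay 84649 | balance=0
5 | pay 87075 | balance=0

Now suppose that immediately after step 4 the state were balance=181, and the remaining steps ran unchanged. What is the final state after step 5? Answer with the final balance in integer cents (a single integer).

state after step 4 := balance=181
5 | pay 87075 | balance=0

0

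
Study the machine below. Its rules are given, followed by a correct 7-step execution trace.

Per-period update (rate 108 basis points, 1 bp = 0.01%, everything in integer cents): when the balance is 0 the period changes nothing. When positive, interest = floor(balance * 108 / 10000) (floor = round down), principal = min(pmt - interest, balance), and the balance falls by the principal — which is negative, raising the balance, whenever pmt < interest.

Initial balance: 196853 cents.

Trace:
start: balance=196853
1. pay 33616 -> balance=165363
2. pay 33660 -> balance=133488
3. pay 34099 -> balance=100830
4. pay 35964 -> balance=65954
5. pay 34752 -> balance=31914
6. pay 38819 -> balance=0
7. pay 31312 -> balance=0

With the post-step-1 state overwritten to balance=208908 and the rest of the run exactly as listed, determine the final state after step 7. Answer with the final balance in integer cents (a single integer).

8502

state after step 1 := balance=208908
2. pay 33660 -> balance=177504
3. pay 34099 -> balance=145322
4. pay 35964 -> balance=110927
5. pay 34752 -> balance=77373
6. pay 38819 -> balance=39389
7. pay 31312 -> balance=8502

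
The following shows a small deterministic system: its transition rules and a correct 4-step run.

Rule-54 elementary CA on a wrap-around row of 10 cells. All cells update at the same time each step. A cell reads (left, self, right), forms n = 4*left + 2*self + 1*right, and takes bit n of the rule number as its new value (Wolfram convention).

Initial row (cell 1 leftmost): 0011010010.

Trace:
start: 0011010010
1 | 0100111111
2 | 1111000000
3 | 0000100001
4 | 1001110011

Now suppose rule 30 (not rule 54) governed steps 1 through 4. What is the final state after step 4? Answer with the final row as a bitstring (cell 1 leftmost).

1001111101

(re-executing steps 1..4 under rule 30; state before step 1: 0011010010)
1 | 0110011111
2 | 0101110000
3 | 1101001000
4 | 1001111101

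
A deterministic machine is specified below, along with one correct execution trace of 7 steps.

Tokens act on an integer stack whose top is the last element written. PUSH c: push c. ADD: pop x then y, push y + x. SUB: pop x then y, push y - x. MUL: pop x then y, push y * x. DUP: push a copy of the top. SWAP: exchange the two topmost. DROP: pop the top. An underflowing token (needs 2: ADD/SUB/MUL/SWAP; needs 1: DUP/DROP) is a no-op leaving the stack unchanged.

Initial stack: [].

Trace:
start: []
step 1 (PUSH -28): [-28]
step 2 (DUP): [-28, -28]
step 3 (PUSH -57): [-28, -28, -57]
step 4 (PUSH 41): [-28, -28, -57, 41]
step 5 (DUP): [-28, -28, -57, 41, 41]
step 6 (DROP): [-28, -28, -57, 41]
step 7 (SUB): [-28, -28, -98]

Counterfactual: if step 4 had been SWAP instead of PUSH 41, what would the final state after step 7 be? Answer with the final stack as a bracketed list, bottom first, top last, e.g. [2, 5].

[-28, -29]

(re-executing from step 4 with the substitution; state before step 4: [-28, -28, -57])
step 4 (SWAP): [-28, -57, -28]
step 5 (DUP): [-28, -57, -28, -28]
step 6 (DROP): [-28, -57, -28]
step 7 (SUB): [-28, -29]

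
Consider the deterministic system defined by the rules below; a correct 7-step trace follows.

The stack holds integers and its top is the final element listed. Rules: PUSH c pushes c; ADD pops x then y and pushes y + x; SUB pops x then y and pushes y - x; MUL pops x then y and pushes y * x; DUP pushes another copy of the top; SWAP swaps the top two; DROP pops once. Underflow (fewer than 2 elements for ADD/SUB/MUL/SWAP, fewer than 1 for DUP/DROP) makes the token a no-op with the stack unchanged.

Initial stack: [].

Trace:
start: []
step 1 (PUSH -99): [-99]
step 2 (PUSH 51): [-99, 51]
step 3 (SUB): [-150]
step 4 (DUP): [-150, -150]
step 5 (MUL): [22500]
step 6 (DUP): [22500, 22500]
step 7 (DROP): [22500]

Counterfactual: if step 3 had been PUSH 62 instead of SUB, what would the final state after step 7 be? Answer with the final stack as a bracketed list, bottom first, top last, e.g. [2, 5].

(re-executing from step 3 with the substitution; state before step 3: [-99, 51])
step 3 (PUSH 62): [-99, 51, 62]
step 4 (DUP): [-99, 51, 62, 62]
step 5 (MUL): [-99, 51, 3844]
step 6 (DUP): [-99, 51, 3844, 3844]
step 7 (DROP): [-99, 51, 3844]

[-99, 51, 3844]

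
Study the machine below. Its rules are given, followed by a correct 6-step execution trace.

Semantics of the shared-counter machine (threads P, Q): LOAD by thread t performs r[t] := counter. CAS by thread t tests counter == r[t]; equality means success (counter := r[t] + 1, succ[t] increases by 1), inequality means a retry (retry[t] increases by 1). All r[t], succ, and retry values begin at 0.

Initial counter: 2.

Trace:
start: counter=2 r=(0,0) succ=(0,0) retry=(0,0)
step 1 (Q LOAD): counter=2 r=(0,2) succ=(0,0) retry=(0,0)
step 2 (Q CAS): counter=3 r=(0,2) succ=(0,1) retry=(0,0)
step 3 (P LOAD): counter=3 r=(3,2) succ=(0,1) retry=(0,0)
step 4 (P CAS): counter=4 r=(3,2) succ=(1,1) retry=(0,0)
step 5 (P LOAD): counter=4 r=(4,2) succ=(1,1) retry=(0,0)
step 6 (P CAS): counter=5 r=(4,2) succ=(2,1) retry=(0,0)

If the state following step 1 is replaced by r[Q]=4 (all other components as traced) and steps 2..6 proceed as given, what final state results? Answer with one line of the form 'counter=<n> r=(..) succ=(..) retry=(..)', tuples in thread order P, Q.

state after step 1 := counter=2 r=(0,4) succ=(0,0) retry=(0,0)
step 2 (Q CAS): counter=2 r=(0,4) succ=(0,0) retry=(0,1)
step 3 (P LOAD): counter=2 r=(2,4) succ=(0,0) retry=(0,1)
step 4 (P CAS): counter=3 r=(2,4) succ=(1,0) retry=(0,1)
step 5 (P LOAD): counter=3 r=(3,4) succ=(1,0) retry=(0,1)
step 6 (P CAS): counter=4 r=(3,4) succ=(2,0) retry=(0,1)

counter=4 r=(3,4) succ=(2,0) retry=(0,1)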